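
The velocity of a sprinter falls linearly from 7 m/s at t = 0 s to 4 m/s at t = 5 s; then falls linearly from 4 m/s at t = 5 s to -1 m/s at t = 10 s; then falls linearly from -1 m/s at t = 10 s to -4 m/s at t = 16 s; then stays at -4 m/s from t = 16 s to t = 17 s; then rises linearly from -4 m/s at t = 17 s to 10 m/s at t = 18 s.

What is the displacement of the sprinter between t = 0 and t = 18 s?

19 m

Displacement is the signed area under the v-t curve.
0–5 s: ½(7 + 4)(5) = 27.5 m
5–10 s: ½(4 + -1)(5) = 7.5 m
10–16 s: ½(-1 + -4)(6) = -15 m
16–17 s: -4 × 1 = -4 m
17–18 s: ½(-4 + 10)(1) = 3 m
Net displacement = 19 m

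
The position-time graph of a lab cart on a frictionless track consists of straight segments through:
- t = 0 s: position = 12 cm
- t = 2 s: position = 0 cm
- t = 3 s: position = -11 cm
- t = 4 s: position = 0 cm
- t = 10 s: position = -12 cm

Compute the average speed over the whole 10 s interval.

Average speed = (total path length)/(elapsed time); on a piecewise-linear x-t graph the path length is Σ|Δx|.
0–2 s: |Δx| = |0 − 12| = 12 cm
2–3 s: |Δx| = |-11 − 0| = 11 cm
3–4 s: |Δx| = |0 − -11| = 11 cm
4–10 s: |Δx| = |-12 − 0| = 12 cm
Total path = 46 cm; average speed = 46/10 = 4.6 cm/s.

4.6 cm/s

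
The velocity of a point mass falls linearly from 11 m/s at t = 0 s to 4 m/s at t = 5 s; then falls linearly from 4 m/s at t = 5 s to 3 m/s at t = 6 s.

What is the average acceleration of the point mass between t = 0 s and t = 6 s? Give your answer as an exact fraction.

-4/3 m/s²

Average acceleration = Δv/Δt = (3 − 11)/(6 − 0) = -4/3 m/s².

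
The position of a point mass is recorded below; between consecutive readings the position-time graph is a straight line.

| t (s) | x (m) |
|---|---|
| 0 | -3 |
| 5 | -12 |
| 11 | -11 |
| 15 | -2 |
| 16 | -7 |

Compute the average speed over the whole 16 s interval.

1.5 m/s

Average speed = (total path length)/(elapsed time); on a piecewise-linear x-t graph the path length is Σ|Δx|.
0–5 s: |Δx| = |-12 − -3| = 9 m
5–11 s: |Δx| = |-11 − -12| = 1 m
11–15 s: |Δx| = |-2 − -11| = 9 m
15–16 s: |Δx| = |-7 − -2| = 5 m
Total path = 24 m; average speed = 24/16 = 1.5 m/s.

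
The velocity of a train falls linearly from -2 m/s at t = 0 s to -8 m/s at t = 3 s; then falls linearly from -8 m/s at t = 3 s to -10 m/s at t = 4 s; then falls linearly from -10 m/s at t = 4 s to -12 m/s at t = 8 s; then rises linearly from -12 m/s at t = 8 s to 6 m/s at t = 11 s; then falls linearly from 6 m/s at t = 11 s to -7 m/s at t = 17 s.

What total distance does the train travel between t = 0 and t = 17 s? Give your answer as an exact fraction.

Distance (not displacement) is the total path length: add the absolute areas under v-t.
0–3 s: |½(-2 + -8)(3)| = 15 m
3–4 s: |½(-8 + -10)(1)| = 9 m
4–8 s: |½(-10 + -12)(4)| = 44 m
8–11 s: v = 0 at t = 10 s; triangle areas 12 + 3 = 15 m
11–17 s: v = 0 at t = 179/13 s; triangle areas 108/13 + 147/13 = 255/13 m
Total distance = 1334/13 m

1334/13 m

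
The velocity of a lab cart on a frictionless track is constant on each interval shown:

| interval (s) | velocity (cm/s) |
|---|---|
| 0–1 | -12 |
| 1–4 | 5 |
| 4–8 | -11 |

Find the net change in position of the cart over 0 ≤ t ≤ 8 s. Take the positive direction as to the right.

Net displacement equals the area under the velocity-time graph (areas below the axis count negative).
0–1 s: -12 × 1 = -12 cm
1–4 s: 5 × 3 = 15 cm
4–8 s: -11 × 4 = -44 cm
Net displacement = -41 cm

-41 cm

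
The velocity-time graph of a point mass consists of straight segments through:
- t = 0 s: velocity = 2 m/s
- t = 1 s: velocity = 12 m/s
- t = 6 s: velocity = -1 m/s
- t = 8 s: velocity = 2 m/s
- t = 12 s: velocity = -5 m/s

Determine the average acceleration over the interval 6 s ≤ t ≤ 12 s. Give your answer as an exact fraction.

Average acceleration = Δv/Δt = (-5 − -1)/(12 − 6) = -2/3 m/s².

-2/3 m/s²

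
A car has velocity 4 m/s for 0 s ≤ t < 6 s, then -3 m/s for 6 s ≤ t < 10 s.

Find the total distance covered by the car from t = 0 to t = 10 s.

Distance (not displacement) is the total path length: add the absolute areas under v-t.
0–6 s: |4| × 6 = 24 m
6–10 s: |-3| × 4 = 12 m
Total distance = 36 m

36 m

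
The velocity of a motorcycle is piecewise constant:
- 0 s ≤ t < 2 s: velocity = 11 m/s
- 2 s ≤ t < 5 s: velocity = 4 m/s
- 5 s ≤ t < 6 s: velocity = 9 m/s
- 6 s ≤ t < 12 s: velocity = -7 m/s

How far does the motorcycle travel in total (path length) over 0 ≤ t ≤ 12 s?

85 m

Total distance travelled is ∫|v| dt — sum the magnitudes of each area piece.
0–2 s: |11| × 2 = 22 m
2–5 s: |4| × 3 = 12 m
5–6 s: |9| × 1 = 9 m
6–12 s: |-7| × 6 = 42 m
Total distance = 85 m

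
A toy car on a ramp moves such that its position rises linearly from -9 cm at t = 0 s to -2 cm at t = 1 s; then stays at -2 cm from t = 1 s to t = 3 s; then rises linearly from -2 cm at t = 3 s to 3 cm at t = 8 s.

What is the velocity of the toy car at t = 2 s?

0 cm/s

Velocity is the slope of the x-t graph on 1–3 s: (-2 − -2)/(3 − 1) = 0 cm/s.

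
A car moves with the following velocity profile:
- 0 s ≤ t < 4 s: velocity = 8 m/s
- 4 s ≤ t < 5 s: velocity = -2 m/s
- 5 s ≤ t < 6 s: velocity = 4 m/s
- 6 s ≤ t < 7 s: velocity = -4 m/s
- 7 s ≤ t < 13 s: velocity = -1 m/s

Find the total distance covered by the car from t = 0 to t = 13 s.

Total distance travelled is ∫|v| dt — sum the magnitudes of each area piece.
0–4 s: |8| × 4 = 32 m
4–5 s: |-2| × 1 = 2 m
5–6 s: |4| × 1 = 4 m
6–7 s: |-4| × 1 = 4 m
7–13 s: |-1| × 6 = 6 m
Total distance = 48 m

48 m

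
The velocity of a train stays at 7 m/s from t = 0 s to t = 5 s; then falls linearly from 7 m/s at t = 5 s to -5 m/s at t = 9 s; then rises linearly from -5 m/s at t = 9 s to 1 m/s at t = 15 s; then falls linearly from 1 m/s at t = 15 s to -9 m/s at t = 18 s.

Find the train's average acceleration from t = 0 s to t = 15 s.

Average acceleration = Δv/Δt = (1 − 7)/(15 − 0) = -0.4 m/s².

-0.4 m/s²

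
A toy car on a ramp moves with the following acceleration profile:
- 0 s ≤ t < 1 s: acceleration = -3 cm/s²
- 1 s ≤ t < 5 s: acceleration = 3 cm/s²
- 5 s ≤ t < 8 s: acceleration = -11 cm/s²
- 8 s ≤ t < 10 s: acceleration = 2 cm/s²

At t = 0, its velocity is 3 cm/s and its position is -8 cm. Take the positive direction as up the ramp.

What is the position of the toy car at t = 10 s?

-34 cm

On each constant-a segment, Δv = aΔt and Δx = v₀Δt + ½aΔt²; chain segment to segment.
0–1 s: v starts 3 cm/s; Δx = 3·1 + ½·-3·1² = 1.5 cm; v ends 0 cm/s.
1–5 s: v starts 0 cm/s; Δx = 0·4 + ½·3·4² = 24 cm; v ends 12 cm/s.
5–8 s: v starts 12 cm/s; Δx = 12·3 + ½·-11·3² = -13.5 cm; v ends -21 cm/s.
8–10 s: v starts -21 cm/s; Δx = -21·2 + ½·2·2² = -38 cm; v ends -17 cm/s.
x(10) = -8 + Σ Δx = -34 cm.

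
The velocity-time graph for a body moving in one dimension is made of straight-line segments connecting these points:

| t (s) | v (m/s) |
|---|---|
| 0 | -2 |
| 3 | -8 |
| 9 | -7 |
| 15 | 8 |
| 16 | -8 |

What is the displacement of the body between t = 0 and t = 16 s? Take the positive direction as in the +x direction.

-57 m

Displacement is the signed area under the v-t curve.
0–3 s: ½(-2 + -8)(3) = -15 m
3–9 s: ½(-8 + -7)(6) = -45 m
9–15 s: ½(-7 + 8)(6) = 3 m
15–16 s: ½(8 + -8)(1) = 0 m
Net displacement = -57 m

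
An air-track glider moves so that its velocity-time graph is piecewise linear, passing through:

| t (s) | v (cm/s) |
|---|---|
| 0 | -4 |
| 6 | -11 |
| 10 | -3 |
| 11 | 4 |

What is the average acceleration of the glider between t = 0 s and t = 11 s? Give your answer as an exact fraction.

Average acceleration = Δv/Δt = (4 − -4)/(11 − 0) = 8/11 cm/s².

8/11 cm/s²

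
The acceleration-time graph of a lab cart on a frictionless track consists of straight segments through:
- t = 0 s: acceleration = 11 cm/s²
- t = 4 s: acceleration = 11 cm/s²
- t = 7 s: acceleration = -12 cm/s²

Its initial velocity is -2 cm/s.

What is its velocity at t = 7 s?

Δv equals the area under the a-t graph; then v = v₀ + Δv.
0–4 s: 11 × 4 = 44 cm/s
4–7 s: ½(11 + -12)(3) = -1.5 cm/s
Δv = 42.5 cm/s, so v(7) = -2 + (42.5) = 40.5 cm/s.

40.5 cm/s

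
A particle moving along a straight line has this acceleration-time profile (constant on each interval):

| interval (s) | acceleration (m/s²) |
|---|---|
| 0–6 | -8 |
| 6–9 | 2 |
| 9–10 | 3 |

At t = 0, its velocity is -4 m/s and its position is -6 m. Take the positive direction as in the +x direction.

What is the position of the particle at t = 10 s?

-365.5 m

On each constant-a segment, Δv = aΔt and Δx = v₀Δt + ½aΔt²; chain segment to segment.
0–6 s: v starts -4 m/s; Δx = -4·6 + ½·-8·6² = -168 m; v ends -52 m/s.
6–9 s: v starts -52 m/s; Δx = -52·3 + ½·2·3² = -147 m; v ends -46 m/s.
9–10 s: v starts -46 m/s; Δx = -46·1 + ½·3·1² = -44.5 m; v ends -43 m/s.
x(10) = -6 + Σ Δx = -365.5 m.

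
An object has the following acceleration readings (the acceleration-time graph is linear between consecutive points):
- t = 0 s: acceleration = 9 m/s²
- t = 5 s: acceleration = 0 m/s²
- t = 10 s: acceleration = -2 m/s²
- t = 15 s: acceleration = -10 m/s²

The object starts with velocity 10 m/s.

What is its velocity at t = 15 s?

-2.5 m/s

Δv equals the area under the a-t graph; then v = v₀ + Δv.
0–5 s: ½(9 + 0)(5) = 22.5 m/s
5–10 s: ½(0 + -2)(5) = -5 m/s
10–15 s: ½(-2 + -10)(5) = -30 m/s
Δv = -12.5 m/s, so v(15) = 10 + (-12.5) = -2.5 m/s.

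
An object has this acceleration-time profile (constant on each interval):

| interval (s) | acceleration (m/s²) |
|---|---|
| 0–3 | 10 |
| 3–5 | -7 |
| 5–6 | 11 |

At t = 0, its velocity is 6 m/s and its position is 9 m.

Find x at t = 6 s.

157.5 m

On each constant-a segment, Δv = aΔt and Δx = v₀Δt + ½aΔt²; chain segment to segment.
0–3 s: v starts 6 m/s; Δx = 6·3 + ½·10·3² = 63 m; v ends 36 m/s.
3–5 s: v starts 36 m/s; Δx = 36·2 + ½·-7·2² = 58 m; v ends 22 m/s.
5–6 s: v starts 22 m/s; Δx = 22·1 + ½·11·1² = 27.5 m; v ends 33 m/s.
x(6) = 9 + Σ Δx = 157.5 m.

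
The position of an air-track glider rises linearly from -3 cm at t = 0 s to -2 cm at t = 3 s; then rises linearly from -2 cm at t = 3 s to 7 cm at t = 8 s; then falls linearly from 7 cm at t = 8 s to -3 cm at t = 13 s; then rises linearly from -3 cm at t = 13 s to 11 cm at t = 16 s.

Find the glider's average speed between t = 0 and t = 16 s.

Average speed = (total path length)/(elapsed time); on a piecewise-linear x-t graph the path length is Σ|Δx|.
0–3 s: |Δx| = |-2 − -3| = 1 cm
3–8 s: |Δx| = |7 − -2| = 9 cm
8–13 s: |Δx| = |-3 − 7| = 10 cm
13–16 s: |Δx| = |11 − -3| = 14 cm
Total path = 34 cm; average speed = 34/16 = 2.125 cm/s.

2.125 cm/s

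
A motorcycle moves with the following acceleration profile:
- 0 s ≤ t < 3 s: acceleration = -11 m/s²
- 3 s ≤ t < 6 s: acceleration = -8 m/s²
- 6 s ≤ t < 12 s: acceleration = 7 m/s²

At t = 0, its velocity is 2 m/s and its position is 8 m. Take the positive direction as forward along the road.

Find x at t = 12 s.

On each constant-a segment, Δv = aΔt and Δx = v₀Δt + ½aΔt²; chain segment to segment.
0–3 s: v starts 2 m/s; Δx = 2·3 + ½·-11·3² = -43.5 m; v ends -31 m/s.
3–6 s: v starts -31 m/s; Δx = -31·3 + ½·-8·3² = -129 m; v ends -55 m/s.
6–12 s: v starts -55 m/s; Δx = -55·6 + ½·7·6² = -204 m; v ends -13 m/s.
x(12) = 8 + Σ Δx = -368.5 m.

-368.5 m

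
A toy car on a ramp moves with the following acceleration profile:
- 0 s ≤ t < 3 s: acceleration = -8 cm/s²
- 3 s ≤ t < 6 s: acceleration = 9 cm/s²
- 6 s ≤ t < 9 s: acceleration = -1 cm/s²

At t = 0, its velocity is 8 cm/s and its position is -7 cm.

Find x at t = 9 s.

On each constant-a segment, Δv = aΔt and Δx = v₀Δt + ½aΔt²; chain segment to segment.
0–3 s: v starts 8 cm/s; Δx = 8·3 + ½·-8·3² = -12 cm; v ends -16 cm/s.
3–6 s: v starts -16 cm/s; Δx = -16·3 + ½·9·3² = -7.5 cm; v ends 11 cm/s.
6–9 s: v starts 11 cm/s; Δx = 11·3 + ½·-1·3² = 28.5 cm; v ends 8 cm/s.
x(9) = -7 + Σ Δx = 2 cm.

2 cm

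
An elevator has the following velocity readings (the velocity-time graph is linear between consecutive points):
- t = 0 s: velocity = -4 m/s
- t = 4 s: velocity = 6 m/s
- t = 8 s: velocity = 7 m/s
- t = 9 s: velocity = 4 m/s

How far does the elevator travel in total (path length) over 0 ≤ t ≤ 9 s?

41.9 m

Total distance travelled is ∫|v| dt — sum the magnitudes of each area piece.
0–4 s: v = 0 at t = 1.6 s; triangle areas 3.2 + 7.2 = 10.4 m
4–8 s: |½(6 + 7)(4)| = 26 m
8–9 s: |½(7 + 4)(1)| = 5.5 m
Total distance = 41.9 m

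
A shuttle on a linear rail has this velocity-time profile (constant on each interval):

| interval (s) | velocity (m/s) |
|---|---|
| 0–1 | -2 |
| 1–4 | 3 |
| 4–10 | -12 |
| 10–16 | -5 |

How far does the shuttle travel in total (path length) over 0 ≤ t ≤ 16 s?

Total distance travelled is ∫|v| dt — sum the magnitudes of each area piece.
0–1 s: |-2| × 1 = 2 m
1–4 s: |3| × 3 = 9 m
4–10 s: |-12| × 6 = 72 m
10–16 s: |-5| × 6 = 30 m
Total distance = 113 m

113 m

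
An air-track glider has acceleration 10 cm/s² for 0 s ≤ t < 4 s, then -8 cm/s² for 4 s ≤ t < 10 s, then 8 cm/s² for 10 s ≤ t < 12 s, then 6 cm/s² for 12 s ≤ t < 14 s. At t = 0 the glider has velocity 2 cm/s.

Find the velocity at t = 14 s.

Δv equals the area under the a-t graph; then v = v₀ + Δv.
0–4 s: 10 × 4 = 40 cm/s
4–10 s: -8 × 6 = -48 cm/s
10–12 s: 8 × 2 = 16 cm/s
12–14 s: 6 × 2 = 12 cm/s
Δv = 20 cm/s, so v(14) = 2 + (20) = 22 cm/s.

22 cm/s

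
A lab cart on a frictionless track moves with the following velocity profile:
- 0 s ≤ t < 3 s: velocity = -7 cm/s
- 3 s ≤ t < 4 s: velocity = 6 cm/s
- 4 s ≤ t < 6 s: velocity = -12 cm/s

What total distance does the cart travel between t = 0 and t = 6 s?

51 cm

Distance (not displacement) is the total path length: add the absolute areas under v-t.
0–3 s: |-7| × 3 = 21 cm
3–4 s: |6| × 1 = 6 cm
4–6 s: |-12| × 2 = 24 cm
Total distance = 51 cm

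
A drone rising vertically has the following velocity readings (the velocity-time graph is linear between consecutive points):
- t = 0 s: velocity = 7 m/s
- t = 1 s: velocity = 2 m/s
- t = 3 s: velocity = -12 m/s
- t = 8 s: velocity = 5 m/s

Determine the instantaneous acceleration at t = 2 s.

Acceleration is the slope of the v-t graph on 1–3 s: (-12 − 2)/(3 − 1) = -7 m/s².

-7 m/s²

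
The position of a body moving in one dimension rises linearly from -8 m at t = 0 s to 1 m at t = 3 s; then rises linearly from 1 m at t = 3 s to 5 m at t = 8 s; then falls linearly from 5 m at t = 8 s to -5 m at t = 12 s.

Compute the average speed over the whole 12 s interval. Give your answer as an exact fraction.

23/12 m/s

Average speed = (total path length)/(elapsed time); on a piecewise-linear x-t graph the path length is Σ|Δx|.
0–3 s: |Δx| = |1 − -8| = 9 m
3–8 s: |Δx| = |5 − 1| = 4 m
8–12 s: |Δx| = |-5 − 5| = 10 m
Total path = 23 m; average speed = 23/12 = 23/12 m/s.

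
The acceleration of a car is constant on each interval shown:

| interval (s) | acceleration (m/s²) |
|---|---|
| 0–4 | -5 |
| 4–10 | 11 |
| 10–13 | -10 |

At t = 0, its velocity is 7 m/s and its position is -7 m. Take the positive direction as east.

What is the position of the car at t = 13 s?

On each constant-a segment, Δv = aΔt and Δx = v₀Δt + ½aΔt²; chain segment to segment.
0–4 s: v starts 7 m/s; Δx = 7·4 + ½·-5·4² = -12 m; v ends -13 m/s.
4–10 s: v starts -13 m/s; Δx = -13·6 + ½·11·6² = 120 m; v ends 53 m/s.
10–13 s: v starts 53 m/s; Δx = 53·3 + ½·-10·3² = 114 m; v ends 23 m/s.
x(13) = -7 + Σ Δx = 215 m.

215 m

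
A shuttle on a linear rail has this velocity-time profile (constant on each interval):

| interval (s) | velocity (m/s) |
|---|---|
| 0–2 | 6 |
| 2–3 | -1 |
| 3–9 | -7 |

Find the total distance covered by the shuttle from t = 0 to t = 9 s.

55 m

Distance (not displacement) is the total path length: add the absolute areas under v-t.
0–2 s: |6| × 2 = 12 m
2–3 s: |-1| × 1 = 1 m
3–9 s: |-7| × 6 = 42 m
Total distance = 55 m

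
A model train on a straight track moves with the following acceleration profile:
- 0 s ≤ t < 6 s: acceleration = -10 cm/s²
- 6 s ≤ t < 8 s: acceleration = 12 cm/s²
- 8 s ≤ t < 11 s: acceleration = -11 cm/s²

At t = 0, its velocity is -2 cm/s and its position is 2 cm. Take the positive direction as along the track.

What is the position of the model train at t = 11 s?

-453.5 cm

On each constant-a segment, Δv = aΔt and Δx = v₀Δt + ½aΔt²; chain segment to segment.
0–6 s: v starts -2 cm/s; Δx = -2·6 + ½·-10·6² = -192 cm; v ends -62 cm/s.
6–8 s: v starts -62 cm/s; Δx = -62·2 + ½·12·2² = -100 cm; v ends -38 cm/s.
8–11 s: v starts -38 cm/s; Δx = -38·3 + ½·-11·3² = -163.5 cm; v ends -71 cm/s.
x(11) = 2 + Σ Δx = -453.5 cm.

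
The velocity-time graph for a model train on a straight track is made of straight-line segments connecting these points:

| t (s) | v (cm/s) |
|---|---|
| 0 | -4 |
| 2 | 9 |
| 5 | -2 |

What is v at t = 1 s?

On 0–2 s the graph is linear from -4 to 9 cm/s: v(1) = -4 + (9 − -4)·(1 − 0)/(2 − 0) = 2.5 cm/s.

2.5 cm/s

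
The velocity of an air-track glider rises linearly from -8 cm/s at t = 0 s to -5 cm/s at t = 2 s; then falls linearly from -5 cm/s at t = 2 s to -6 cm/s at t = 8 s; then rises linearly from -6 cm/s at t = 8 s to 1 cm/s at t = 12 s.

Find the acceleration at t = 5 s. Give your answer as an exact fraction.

Acceleration is the slope of the v-t graph on 2–8 s: (-6 − -5)/(8 − 2) = -1/6 cm/s².

-1/6 cm/s²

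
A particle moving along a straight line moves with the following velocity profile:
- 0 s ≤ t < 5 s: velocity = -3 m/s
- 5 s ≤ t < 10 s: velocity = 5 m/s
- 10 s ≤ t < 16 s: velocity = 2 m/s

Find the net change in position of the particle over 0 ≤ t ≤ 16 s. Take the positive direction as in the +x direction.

Net displacement equals the area under the velocity-time graph (areas below the axis count negative).
0–5 s: -3 × 5 = -15 m
5–10 s: 5 × 5 = 25 m
10–16 s: 2 × 6 = 12 m
Net displacement = 22 m

22 m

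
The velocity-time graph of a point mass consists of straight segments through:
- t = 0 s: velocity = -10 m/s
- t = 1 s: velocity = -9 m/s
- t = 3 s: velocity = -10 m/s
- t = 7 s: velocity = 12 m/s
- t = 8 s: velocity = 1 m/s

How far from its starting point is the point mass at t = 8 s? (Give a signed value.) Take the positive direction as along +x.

-18 m

Net displacement equals the area under the velocity-time graph (areas below the axis count negative).
0–1 s: ½(-10 + -9)(1) = -9.5 m
1–3 s: ½(-9 + -10)(2) = -19 m
3–7 s: ½(-10 + 12)(4) = 4 m
7–8 s: ½(12 + 1)(1) = 6.5 m
Net displacement = -18 m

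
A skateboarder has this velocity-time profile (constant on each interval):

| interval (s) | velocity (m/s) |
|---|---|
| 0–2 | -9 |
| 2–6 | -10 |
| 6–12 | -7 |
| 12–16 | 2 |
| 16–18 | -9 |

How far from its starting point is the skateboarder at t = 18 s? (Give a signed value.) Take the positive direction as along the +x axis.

Net displacement equals the area under the velocity-time graph (areas below the axis count negative).
0–2 s: -9 × 2 = -18 m
2–6 s: -10 × 4 = -40 m
6–12 s: -7 × 6 = -42 m
12–16 s: 2 × 4 = 8 m
16–18 s: -9 × 2 = -18 m
Net displacement = -110 m

-110 m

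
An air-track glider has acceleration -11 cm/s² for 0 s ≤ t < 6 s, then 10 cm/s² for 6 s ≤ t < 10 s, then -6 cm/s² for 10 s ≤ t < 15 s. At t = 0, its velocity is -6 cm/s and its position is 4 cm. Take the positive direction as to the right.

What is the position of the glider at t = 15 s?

On each constant-a segment, Δv = aΔt and Δx = v₀Δt + ½aΔt²; chain segment to segment.
0–6 s: v starts -6 cm/s; Δx = -6·6 + ½·-11·6² = -234 cm; v ends -72 cm/s.
6–10 s: v starts -72 cm/s; Δx = -72·4 + ½·10·4² = -208 cm; v ends -32 cm/s.
10–15 s: v starts -32 cm/s; Δx = -32·5 + ½·-6·5² = -235 cm; v ends -62 cm/s.
x(15) = 4 + Σ Δx = -673 cm.

-673 cm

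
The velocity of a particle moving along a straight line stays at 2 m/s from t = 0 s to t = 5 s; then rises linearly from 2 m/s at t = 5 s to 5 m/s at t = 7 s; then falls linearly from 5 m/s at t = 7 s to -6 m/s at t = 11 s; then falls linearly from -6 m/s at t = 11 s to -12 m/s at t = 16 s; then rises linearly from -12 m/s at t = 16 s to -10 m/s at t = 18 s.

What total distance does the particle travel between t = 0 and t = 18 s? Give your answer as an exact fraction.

1046/11 m

Total distance travelled is ∫|v| dt — sum the magnitudes of each area piece.
0–5 s: |2| × 5 = 10 m
5–7 s: |½(2 + 5)(2)| = 7 m
7–11 s: v = 0 at t = 97/11 s; triangle areas 50/11 + 72/11 = 122/11 m
11–16 s: |½(-6 + -12)(5)| = 45 m
16–18 s: |½(-12 + -10)(2)| = 22 m
Total distance = 1046/11 m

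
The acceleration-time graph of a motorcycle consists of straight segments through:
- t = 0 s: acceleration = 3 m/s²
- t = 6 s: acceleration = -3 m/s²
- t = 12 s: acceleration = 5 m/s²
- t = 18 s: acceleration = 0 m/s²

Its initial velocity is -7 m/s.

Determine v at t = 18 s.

14 m/s

Δv equals the area under the a-t graph; then v = v₀ + Δv.
0–6 s: ½(3 + -3)(6) = 0 m/s
6–12 s: ½(-3 + 5)(6) = 6 m/s
12–18 s: ½(5 + 0)(6) = 15 m/s
Δv = 21 m/s, so v(18) = -7 + (21) = 14 m/s.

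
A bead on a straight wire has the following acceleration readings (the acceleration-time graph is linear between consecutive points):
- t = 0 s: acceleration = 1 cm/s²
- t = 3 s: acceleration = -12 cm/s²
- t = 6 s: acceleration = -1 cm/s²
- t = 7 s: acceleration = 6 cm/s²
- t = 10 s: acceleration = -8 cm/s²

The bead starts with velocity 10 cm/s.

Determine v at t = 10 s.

-26.5 cm/s

Δv equals the area under the a-t graph; then v = v₀ + Δv.
0–3 s: ½(1 + -12)(3) = -16.5 cm/s
3–6 s: ½(-12 + -1)(3) = -19.5 cm/s
6–7 s: ½(-1 + 6)(1) = 2.5 cm/s
7–10 s: ½(6 + -8)(3) = -3 cm/s
Δv = -36.5 cm/s, so v(10) = 10 + (-36.5) = -26.5 cm/s.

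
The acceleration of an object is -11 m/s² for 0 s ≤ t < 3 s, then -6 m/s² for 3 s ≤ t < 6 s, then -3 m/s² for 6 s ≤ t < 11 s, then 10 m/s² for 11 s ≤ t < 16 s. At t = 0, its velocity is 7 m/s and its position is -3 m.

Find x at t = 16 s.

-564 m

On each constant-a segment, Δv = aΔt and Δx = v₀Δt + ½aΔt²; chain segment to segment.
0–3 s: v starts 7 m/s; Δx = 7·3 + ½·-11·3² = -28.5 m; v ends -26 m/s.
3–6 s: v starts -26 m/s; Δx = -26·3 + ½·-6·3² = -105 m; v ends -44 m/s.
6–11 s: v starts -44 m/s; Δx = -44·5 + ½·-3·5² = -257.5 m; v ends -59 m/s.
11–16 s: v starts -59 m/s; Δx = -59·5 + ½·10·5² = -170 m; v ends -9 m/s.
x(16) = -3 + Σ Δx = -564 m.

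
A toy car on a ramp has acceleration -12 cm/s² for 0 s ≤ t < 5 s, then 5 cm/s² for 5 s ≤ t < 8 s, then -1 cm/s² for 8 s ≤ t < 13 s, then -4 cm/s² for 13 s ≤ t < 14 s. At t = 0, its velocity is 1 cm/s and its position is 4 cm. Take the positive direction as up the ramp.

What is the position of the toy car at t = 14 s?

-579 cm

On each constant-a segment, Δv = aΔt and Δx = v₀Δt + ½aΔt²; chain segment to segment.
0–5 s: v starts 1 cm/s; Δx = 1·5 + ½·-12·5² = -145 cm; v ends -59 cm/s.
5–8 s: v starts -59 cm/s; Δx = -59·3 + ½·5·3² = -154.5 cm; v ends -44 cm/s.
8–13 s: v starts -44 cm/s; Δx = -44·5 + ½·-1·5² = -232.5 cm; v ends -49 cm/s.
13–14 s: v starts -49 cm/s; Δx = -49·1 + ½·-4·1² = -51 cm; v ends -53 cm/s.
x(14) = 4 + Σ Δx = -579 cm.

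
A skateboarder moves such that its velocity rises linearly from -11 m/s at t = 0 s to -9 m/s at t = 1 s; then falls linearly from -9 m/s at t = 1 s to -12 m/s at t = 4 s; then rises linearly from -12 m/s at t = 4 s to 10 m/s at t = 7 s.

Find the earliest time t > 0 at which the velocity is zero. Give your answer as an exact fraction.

t = 62/11 s

v changes sign on 4–7 s (from -12 to 10); the graph is linear there, so v = 0 at t = 4 + (12)·(7 − 4)/(10 − -12) = 62/11 s.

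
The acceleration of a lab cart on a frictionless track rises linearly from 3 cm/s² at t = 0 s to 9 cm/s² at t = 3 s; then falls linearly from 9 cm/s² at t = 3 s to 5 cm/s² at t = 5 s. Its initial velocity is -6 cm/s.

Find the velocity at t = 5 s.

26 cm/s

Δv equals the area under the a-t graph; then v = v₀ + Δv.
0–3 s: ½(3 + 9)(3) = 18 cm/s
3–5 s: ½(9 + 5)(2) = 14 cm/s
Δv = 32 cm/s, so v(5) = -6 + (32) = 26 cm/s.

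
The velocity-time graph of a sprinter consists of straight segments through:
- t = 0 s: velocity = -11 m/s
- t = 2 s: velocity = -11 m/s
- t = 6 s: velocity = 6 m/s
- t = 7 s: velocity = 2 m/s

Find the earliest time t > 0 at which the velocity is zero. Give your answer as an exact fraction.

t = 78/17 s

v changes sign on 2–6 s (from -11 to 6); the graph is linear there, so v = 0 at t = 2 + (11)·(6 − 2)/(6 − -11) = 78/17 s.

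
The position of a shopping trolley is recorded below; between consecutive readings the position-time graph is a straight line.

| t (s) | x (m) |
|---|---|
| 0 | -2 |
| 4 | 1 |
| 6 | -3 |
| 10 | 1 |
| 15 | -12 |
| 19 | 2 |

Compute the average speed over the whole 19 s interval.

Average speed = (total path length)/(elapsed time); on a piecewise-linear x-t graph the path length is Σ|Δx|.
0–4 s: |Δx| = |1 − -2| = 3 m
4–6 s: |Δx| = |-3 − 1| = 4 m
6–10 s: |Δx| = |1 − -3| = 4 m
10–15 s: |Δx| = |-12 − 1| = 13 m
15–19 s: |Δx| = |2 − -12| = 14 m
Total path = 38 m; average speed = 38/19 = 2 m/s.

2 m/s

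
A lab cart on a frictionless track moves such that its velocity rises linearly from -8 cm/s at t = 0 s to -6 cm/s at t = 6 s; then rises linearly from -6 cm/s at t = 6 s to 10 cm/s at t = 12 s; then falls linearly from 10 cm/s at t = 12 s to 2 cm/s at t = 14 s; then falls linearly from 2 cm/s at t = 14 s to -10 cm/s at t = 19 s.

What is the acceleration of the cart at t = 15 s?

-2.4 cm/s²

Acceleration is the slope of the v-t graph on 14–19 s: (-10 − 2)/(19 − 14) = -2.4 cm/s².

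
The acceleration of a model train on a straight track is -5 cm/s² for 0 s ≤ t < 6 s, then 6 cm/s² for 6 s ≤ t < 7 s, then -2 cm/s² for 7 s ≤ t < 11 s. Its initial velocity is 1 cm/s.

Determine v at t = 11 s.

Δv equals the area under the a-t graph; then v = v₀ + Δv.
0–6 s: -5 × 6 = -30 cm/s
6–7 s: 6 × 1 = 6 cm/s
7–11 s: -2 × 4 = -8 cm/s
Δv = -32 cm/s, so v(11) = 1 + (-32) = -31 cm/s.

-31 cm/s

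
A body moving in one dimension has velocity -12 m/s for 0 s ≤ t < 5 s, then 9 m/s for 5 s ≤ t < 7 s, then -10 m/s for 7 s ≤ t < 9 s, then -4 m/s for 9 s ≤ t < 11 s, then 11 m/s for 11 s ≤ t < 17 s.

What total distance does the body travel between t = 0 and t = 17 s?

Total distance travelled is ∫|v| dt — sum the magnitudes of each area piece.
0–5 s: |-12| × 5 = 60 m
5–7 s: |9| × 2 = 18 m
7–9 s: |-10| × 2 = 20 m
9–11 s: |-4| × 2 = 8 m
11–17 s: |11| × 6 = 66 m
Total distance = 172 m

172 m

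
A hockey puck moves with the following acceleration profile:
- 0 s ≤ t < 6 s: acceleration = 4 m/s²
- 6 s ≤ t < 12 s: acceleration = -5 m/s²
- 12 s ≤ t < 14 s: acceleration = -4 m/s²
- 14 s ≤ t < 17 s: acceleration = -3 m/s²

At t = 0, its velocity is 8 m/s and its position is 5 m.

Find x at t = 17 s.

On each constant-a segment, Δv = aΔt and Δx = v₀Δt + ½aΔt²; chain segment to segment.
0–6 s: v starts 8 m/s; Δx = 8·6 + ½·4·6² = 120 m; v ends 32 m/s.
6–12 s: v starts 32 m/s; Δx = 32·6 + ½·-5·6² = 102 m; v ends 2 m/s.
12–14 s: v starts 2 m/s; Δx = 2·2 + ½·-4·2² = -4 m; v ends -6 m/s.
14–17 s: v starts -6 m/s; Δx = -6·3 + ½·-3·3² = -31.5 m; v ends -15 m/s.
x(17) = 5 + Σ Δx = 191.5 m.

191.5 m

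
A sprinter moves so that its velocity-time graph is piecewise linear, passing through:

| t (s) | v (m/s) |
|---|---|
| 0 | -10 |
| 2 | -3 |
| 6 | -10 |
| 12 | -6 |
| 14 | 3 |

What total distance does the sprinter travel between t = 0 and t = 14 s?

Distance (not displacement) is the total path length: add the absolute areas under v-t.
0–2 s: |½(-10 + -3)(2)| = 13 m
2–6 s: |½(-3 + -10)(4)| = 26 m
6–12 s: |½(-10 + -6)(6)| = 48 m
12–14 s: v = 0 at t = 40/3 s; triangle areas 4 + 1 = 5 m
Total distance = 92 m

92 m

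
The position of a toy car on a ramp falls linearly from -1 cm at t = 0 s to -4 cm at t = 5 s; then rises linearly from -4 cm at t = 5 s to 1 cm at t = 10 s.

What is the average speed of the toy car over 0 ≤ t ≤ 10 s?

0.8 cm/s

Average speed = (total path length)/(elapsed time); on a piecewise-linear x-t graph the path length is Σ|Δx|.
0–5 s: |Δx| = |-4 − -1| = 3 cm
5–10 s: |Δx| = |1 − -4| = 5 cm
Total path = 8 cm; average speed = 8/10 = 0.8 cm/s.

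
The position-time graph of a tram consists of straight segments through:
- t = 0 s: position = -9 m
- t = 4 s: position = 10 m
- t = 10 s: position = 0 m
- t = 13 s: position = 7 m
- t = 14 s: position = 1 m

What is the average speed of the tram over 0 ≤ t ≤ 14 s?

3 m/s

Average speed = (total path length)/(elapsed time); on a piecewise-linear x-t graph the path length is Σ|Δx|.
0–4 s: |Δx| = |10 − -9| = 19 m
4–10 s: |Δx| = |0 − 10| = 10 m
10–13 s: |Δx| = |7 − 0| = 7 m
13–14 s: |Δx| = |1 − 7| = 6 m
Total path = 42 m; average speed = 42/14 = 3 m/s.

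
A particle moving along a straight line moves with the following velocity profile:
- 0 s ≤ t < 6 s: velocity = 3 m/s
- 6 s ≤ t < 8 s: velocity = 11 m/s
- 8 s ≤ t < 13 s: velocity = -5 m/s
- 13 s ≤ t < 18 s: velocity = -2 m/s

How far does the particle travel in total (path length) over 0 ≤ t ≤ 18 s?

75 m

Distance (not displacement) is the total path length: add the absolute areas under v-t.
0–6 s: |3| × 6 = 18 m
6–8 s: |11| × 2 = 22 m
8–13 s: |-5| × 5 = 25 m
13–18 s: |-2| × 5 = 10 m
Total distance = 75 m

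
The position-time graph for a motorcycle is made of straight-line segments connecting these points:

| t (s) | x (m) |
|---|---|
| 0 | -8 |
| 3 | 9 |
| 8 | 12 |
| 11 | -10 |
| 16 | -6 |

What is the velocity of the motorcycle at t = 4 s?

Velocity is the slope of the x-t graph on 3–8 s: (12 − 9)/(8 − 3) = 0.6 m/s.

0.6 m/s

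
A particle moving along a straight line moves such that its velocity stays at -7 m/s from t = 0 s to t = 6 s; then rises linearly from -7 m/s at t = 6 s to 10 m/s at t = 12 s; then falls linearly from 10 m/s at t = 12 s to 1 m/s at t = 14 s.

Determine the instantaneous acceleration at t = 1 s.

0 m/s²

Acceleration is the slope of the v-t graph on 0–6 s: (-7 − -7)/(6 − 0) = 0 m/s².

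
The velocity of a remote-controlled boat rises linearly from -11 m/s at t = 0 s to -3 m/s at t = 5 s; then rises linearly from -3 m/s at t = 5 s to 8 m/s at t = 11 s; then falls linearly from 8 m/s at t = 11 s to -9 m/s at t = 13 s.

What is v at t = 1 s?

-9.4 m/s

On 0–5 s the graph is linear from -11 to -3 m/s: v(1) = -11 + (-3 − -11)·(1 − 0)/(5 − 0) = -9.4 m/s.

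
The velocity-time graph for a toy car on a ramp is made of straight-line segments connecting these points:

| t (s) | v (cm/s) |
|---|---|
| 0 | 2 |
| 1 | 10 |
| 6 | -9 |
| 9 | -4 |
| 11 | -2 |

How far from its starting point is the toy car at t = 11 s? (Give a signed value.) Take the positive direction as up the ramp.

Net displacement equals the area under the velocity-time graph (areas below the axis count negative).
0–1 s: ½(2 + 10)(1) = 6 cm
1–6 s: ½(10 + -9)(5) = 2.5 cm
6–9 s: ½(-9 + -4)(3) = -19.5 cm
9–11 s: ½(-4 + -2)(2) = -6 cm
Net displacement = -17 cm

-17 cm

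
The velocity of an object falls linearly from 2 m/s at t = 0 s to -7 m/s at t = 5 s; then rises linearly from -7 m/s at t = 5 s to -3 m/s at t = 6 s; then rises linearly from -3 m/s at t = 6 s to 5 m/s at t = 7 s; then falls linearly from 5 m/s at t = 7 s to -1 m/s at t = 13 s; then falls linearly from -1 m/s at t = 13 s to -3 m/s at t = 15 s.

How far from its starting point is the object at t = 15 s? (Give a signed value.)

Net displacement equals the area under the velocity-time graph (areas below the axis count negative).
0–5 s: ½(2 + -7)(5) = -12.5 m
5–6 s: ½(-7 + -3)(1) = -5 m
6–7 s: ½(-3 + 5)(1) = 1 m
7–13 s: ½(5 + -1)(6) = 12 m
13–15 s: ½(-1 + -3)(2) = -4 m
Net displacement = -8.5 m

-8.5 m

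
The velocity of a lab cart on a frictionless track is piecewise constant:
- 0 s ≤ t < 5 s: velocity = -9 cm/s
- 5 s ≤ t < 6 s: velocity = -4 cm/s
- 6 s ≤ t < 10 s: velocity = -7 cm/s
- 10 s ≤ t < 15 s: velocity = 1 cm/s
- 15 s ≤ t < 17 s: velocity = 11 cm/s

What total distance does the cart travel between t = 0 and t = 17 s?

104 cm

Total distance travelled is ∫|v| dt — sum the magnitudes of each area piece.
0–5 s: |-9| × 5 = 45 cm
5–6 s: |-4| × 1 = 4 cm
6–10 s: |-7| × 4 = 28 cm
10–15 s: |1| × 5 = 5 cm
15–17 s: |11| × 2 = 22 cm
Total distance = 104 cm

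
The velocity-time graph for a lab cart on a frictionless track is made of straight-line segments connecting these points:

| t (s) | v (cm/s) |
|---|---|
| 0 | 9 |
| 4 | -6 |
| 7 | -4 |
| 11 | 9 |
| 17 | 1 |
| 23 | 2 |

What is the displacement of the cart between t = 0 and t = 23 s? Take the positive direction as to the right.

40 cm

Net displacement equals the area under the velocity-time graph (areas below the axis count negative).
0–4 s: ½(9 + -6)(4) = 6 cm
4–7 s: ½(-6 + -4)(3) = -15 cm
7–11 s: ½(-4 + 9)(4) = 10 cm
11–17 s: ½(9 + 1)(6) = 30 cm
17–23 s: ½(1 + 2)(6) = 9 cm
Net displacement = 40 cm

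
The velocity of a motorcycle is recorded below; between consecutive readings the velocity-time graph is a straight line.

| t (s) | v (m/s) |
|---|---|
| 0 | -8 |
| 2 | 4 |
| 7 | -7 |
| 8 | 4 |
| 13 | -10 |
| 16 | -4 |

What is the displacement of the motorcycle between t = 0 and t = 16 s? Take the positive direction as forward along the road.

Displacement is the signed area under the v-t curve.
0–2 s: ½(-8 + 4)(2) = -4 m
2–7 s: ½(4 + -7)(5) = -7.5 m
7–8 s: ½(-7 + 4)(1) = -1.5 m
8–13 s: ½(4 + -10)(5) = -15 m
13–16 s: ½(-10 + -4)(3) = -21 m
Net displacement = -49 m

-49 m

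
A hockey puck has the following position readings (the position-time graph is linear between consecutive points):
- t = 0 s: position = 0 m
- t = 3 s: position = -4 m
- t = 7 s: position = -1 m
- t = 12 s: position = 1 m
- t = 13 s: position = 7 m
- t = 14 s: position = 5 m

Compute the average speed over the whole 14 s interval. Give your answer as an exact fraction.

Average speed = (total path length)/(elapsed time); on a piecewise-linear x-t graph the path length is Σ|Δx|.
0–3 s: |Δx| = |-4 − 0| = 4 m
3–7 s: |Δx| = |-1 − -4| = 3 m
7–12 s: |Δx| = |1 − -1| = 2 m
12–13 s: |Δx| = |7 − 1| = 6 m
13–14 s: |Δx| = |5 − 7| = 2 m
Total path = 17 m; average speed = 17/14 = 17/14 m/s.

17/14 m/s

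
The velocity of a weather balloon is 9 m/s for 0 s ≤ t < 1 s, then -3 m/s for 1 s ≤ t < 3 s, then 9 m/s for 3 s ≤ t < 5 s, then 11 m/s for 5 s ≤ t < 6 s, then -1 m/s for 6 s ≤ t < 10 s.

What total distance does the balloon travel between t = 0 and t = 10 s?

Total distance travelled is ∫|v| dt — sum the magnitudes of each area piece.
0–1 s: |9| × 1 = 9 m
1–3 s: |-3| × 2 = 6 m
3–5 s: |9| × 2 = 18 m
5–6 s: |11| × 1 = 11 m
6–10 s: |-1| × 4 = 4 m
Total distance = 48 m

48 m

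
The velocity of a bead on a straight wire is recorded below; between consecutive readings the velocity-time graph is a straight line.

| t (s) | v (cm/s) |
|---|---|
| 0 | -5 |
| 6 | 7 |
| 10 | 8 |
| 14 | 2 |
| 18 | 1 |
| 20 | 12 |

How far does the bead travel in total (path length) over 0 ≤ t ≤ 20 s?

87.5 cm

Total distance travelled is ∫|v| dt — sum the magnitudes of each area piece.
0–6 s: v = 0 at t = 2.5 s; triangle areas 6.25 + 12.25 = 18.5 cm
6–10 s: |½(7 + 8)(4)| = 30 cm
10–14 s: |½(8 + 2)(4)| = 20 cm
14–18 s: |½(2 + 1)(4)| = 6 cm
18–20 s: |½(1 + 12)(2)| = 13 cm
Total distance = 87.5 cm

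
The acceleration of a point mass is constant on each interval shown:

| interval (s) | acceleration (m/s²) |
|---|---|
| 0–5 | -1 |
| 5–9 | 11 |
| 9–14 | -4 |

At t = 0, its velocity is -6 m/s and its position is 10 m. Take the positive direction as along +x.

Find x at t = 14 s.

On each constant-a segment, Δv = aΔt and Δx = v₀Δt + ½aΔt²; chain segment to segment.
0–5 s: v starts -6 m/s; Δx = -6·5 + ½·-1·5² = -42.5 m; v ends -11 m/s.
5–9 s: v starts -11 m/s; Δx = -11·4 + ½·11·4² = 44 m; v ends 33 m/s.
9–14 s: v starts 33 m/s; Δx = 33·5 + ½·-4·5² = 115 m; v ends 13 m/s.
x(14) = 10 + Σ Δx = 126.5 m.

126.5 m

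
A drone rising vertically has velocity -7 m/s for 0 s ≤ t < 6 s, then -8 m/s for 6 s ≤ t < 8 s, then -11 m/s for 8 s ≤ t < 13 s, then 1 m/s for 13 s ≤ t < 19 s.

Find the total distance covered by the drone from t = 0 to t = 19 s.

Distance (not displacement) is the total path length: add the absolute areas under v-t.
0–6 s: |-7| × 6 = 42 m
6–8 s: |-8| × 2 = 16 m
8–13 s: |-11| × 5 = 55 m
13–19 s: |1| × 6 = 6 m
Total distance = 119 m

119 m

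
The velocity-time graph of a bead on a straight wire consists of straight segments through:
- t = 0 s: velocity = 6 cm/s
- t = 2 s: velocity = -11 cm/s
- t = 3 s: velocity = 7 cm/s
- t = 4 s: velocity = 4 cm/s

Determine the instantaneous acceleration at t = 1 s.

-8.5 cm/s²

Acceleration is the slope of the v-t graph on 0–2 s: (-11 − 6)/(2 − 0) = -8.5 cm/s².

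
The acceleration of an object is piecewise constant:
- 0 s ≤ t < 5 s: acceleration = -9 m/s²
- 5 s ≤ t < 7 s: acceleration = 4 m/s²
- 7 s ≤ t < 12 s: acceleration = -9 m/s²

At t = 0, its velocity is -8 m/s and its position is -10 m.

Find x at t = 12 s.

On each constant-a segment, Δv = aΔt and Δx = v₀Δt + ½aΔt²; chain segment to segment.
0–5 s: v starts -8 m/s; Δx = -8·5 + ½·-9·5² = -152.5 m; v ends -53 m/s.
5–7 s: v starts -53 m/s; Δx = -53·2 + ½·4·2² = -98 m; v ends -45 m/s.
7–12 s: v starts -45 m/s; Δx = -45·5 + ½·-9·5² = -337.5 m; v ends -90 m/s.
x(12) = -10 + Σ Δx = -598 m.

-598 m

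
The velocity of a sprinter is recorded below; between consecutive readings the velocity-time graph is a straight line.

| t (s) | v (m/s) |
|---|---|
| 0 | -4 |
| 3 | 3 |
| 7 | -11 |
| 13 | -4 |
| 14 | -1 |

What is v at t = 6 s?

On 3–7 s the graph is linear from 3 to -11 m/s: v(6) = 3 + (-11 − 3)·(6 − 3)/(7 − 3) = -7.5 m/s.

-7.5 m/s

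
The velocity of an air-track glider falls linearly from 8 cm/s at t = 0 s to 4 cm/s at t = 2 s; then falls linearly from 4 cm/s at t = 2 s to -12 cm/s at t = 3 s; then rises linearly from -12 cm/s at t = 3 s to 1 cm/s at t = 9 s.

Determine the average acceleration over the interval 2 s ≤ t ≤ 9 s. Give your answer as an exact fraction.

Average acceleration = Δv/Δt = (1 − 4)/(9 − 2) = -3/7 cm/s².

-3/7 cm/s²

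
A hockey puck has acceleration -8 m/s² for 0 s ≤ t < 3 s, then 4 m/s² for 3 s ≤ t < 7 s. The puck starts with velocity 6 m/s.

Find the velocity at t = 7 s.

Δv equals the area under the a-t graph; then v = v₀ + Δv.
0–3 s: -8 × 3 = -24 m/s
3–7 s: 4 × 4 = 16 m/s
Δv = -8 m/s, so v(7) = 6 + (-8) = -2 m/s.

-2 m/s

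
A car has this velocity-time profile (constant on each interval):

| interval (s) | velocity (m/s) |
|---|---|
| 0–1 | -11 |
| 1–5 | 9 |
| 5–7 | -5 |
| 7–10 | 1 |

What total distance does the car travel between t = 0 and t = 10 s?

60 m

Distance (not displacement) is the total path length: add the absolute areas under v-t.
0–1 s: |-11| × 1 = 11 m
1–5 s: |9| × 4 = 36 m
5–7 s: |-5| × 2 = 10 m
7–10 s: |1| × 3 = 3 m
Total distance = 60 m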